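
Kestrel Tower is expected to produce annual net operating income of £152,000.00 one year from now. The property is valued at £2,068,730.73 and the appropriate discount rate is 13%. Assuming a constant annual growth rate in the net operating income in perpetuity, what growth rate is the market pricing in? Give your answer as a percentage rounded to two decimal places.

P = D₁/(r−g) ⇒ g = r − D₁/P = 0.13 − £152,000.00/£2,068,730.73 = 0.056525

5.65%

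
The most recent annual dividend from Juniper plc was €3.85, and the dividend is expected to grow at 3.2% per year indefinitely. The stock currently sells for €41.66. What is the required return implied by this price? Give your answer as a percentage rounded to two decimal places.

12.74%

D₁ = €3.85 × 1.032 = €3.9732
P = D₁/(r − g) ⇒ r = D₁/P + g = €3.9732/€41.66 + 0.032 = 0.095372 + 0.032 = 0.127372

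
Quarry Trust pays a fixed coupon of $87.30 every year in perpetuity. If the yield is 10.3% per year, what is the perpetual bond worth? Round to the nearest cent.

$847.57

Level perpetuity: PV = C / r = $87.30 / 0.103 = $847.57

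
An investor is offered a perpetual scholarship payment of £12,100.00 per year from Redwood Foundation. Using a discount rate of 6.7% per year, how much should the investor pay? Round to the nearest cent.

Level perpetuity: PV = C / r = £12,100.00 / 0.067 = £180,597.01

£180597.01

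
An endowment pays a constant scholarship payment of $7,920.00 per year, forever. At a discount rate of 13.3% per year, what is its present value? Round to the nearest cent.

$59548.87

Level perpetuity: PV = C / r = $7,920.00 / 0.133 = $59,548.87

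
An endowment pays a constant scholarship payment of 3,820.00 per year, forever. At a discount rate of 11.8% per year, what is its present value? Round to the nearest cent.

Level perpetuity: PV = C / r = 3,820.00 / 0.118 = 32,372.88

32372.88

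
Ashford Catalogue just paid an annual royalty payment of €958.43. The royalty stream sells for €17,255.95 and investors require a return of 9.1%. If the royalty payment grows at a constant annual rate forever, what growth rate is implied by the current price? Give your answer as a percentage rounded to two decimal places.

3.36%

P = D₀(1+g)/(r−g) ⇒ P(r−g) = D₀(1+g) ⇒ g(P+D₀) = P·r − D₀
g = (P·r − D₀)/(P + D₀) = (€17,255.95×0.091 − €958.43) / (€17,255.95 + €958.43) = 0.033592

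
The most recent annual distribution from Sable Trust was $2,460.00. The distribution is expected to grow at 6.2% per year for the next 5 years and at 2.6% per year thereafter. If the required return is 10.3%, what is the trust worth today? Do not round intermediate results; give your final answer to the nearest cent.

$38117.43

D_1 = 2612.52000
D_2 = 2774.49624
D_3 = 2946.51501
D_4 = 3129.19894
D_5 = 3323.20927
Terminal value at year 5: TV = D_5×(1+g_2)/(r−g_2) = 3409.61271/0.077 = 44280.68458
P_0 = D_1/(1+r)^1 + D_2/(1+r)^2 + D_3/(1+r)^3 + D_4/(1+r)^4 + D_5/(1+r)^5 + TV/(1+r)^5
    = 2368.55848 + 2280.51596 + 2195.74610 + 2114.12725 + 2035.54229 + 27122.94006 = 38117.43013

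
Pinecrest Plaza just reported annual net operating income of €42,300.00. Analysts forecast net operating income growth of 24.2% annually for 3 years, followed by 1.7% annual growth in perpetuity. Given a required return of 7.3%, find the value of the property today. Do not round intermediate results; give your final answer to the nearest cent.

D_1 = 52536.60000
D_2 = 65250.45720
D_3 = 81041.06784
Terminal value at year 3: TV = D_3×(1+g_2)/(r−g_2) = 82418.76600/0.056 = 1471763.67850
P_0 = D_1/(1+r)^1 + D_2/(1+r)^2 + D_3/(1+r)^3 + TV/(1+r)^3
    = 48962.34856 + 56674.03253 + 65600.32470 + 1191348.75394 = 1362585.45972

€1362585.46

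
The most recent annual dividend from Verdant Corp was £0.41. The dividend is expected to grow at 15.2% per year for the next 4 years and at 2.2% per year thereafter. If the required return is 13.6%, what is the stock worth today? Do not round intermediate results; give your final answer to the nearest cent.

D_1 = 0.47232
D_2 = 0.54411
D_3 = 0.62682
D_4 = 0.72209
Terminal value at year 4: TV = D_4×(1+g_2)/(r−g_2) = 0.73798/0.114 = 6.47351
P_0 = D_1/(1+r)^1 + D_2/(1+r)^2 + D_3/(1+r)^3 + D_4/(1+r)^4 + TV/(1+r)^4
    = 0.41577 + 0.42163 + 0.42757 + 0.43359 + 3.88711 = 5.58567

£5.59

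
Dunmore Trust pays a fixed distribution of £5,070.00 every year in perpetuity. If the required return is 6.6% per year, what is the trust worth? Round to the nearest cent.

Level perpetuity: PV = C / r = £5,070.00 / 0.066 = £76,818.18

£76818.18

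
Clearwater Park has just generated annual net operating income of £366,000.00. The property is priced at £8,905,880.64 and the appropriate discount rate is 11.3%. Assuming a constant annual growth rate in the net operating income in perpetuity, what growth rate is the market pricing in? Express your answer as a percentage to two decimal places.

P = D₀(1+g)/(r−g) ⇒ P(r−g) = D₀(1+g) ⇒ g(P+D₀) = P·r − D₀
g = (P·r − D₀)/(P + D₀) = (£8,905,880.64×0.113 − £366,000.00) / (£8,905,880.64 + £366,000.00) = 0.069065

6.91%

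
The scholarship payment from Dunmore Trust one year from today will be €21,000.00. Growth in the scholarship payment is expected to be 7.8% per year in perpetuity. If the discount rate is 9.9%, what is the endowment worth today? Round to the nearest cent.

Growing perpetuity: P = D₁ / (r − g) = €21,000.0000 / (0.099 − 0.078) = €1,000,000.00

€1000000.00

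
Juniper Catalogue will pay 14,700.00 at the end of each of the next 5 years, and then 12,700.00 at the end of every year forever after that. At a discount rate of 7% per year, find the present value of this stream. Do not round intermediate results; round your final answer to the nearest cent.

189628.97

PV of 5-year annuity: 14,700.00 × [1 − (1+0.07)^−5] / 0.07 = 60272.90231
Perpetuity value at year 5: 12,700.00 / 0.07 = 181428.57143
PV of perpetuity: 181428.57143 / (1+0.07)^5 = 129356.06399
Total PV = 60272.90231 + 129356.06399 = 189628.96630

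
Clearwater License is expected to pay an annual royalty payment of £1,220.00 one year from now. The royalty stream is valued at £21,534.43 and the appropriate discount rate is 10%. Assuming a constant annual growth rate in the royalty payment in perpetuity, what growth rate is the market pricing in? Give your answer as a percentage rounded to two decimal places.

P = D₁/(r−g) ⇒ g = r − D₁/P = 0.1 − £1,220.00/£21,534.43 = 0.043347

4.33%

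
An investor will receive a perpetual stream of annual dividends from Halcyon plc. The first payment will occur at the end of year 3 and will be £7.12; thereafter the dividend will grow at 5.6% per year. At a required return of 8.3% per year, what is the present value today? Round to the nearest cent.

£224.83

Value at end of year 2: C₁ / (r − g) = £7.12 / (0.083 − 0.056) = £263.7037
Discount to today: PV = £263.7037 / (1 + 0.083)^2 = £263.7037 / 1.172889 = £224.83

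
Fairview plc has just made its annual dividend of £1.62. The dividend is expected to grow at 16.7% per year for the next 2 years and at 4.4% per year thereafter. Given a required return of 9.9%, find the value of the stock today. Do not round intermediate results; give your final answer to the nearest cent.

£38.22

D_1 = 1.89054
D_2 = 2.20626
Terminal value at year 2: TV = D_2×(1+g_2)/(r−g_2) = 2.30334/0.055 = 41.87883
P_0 = D_1/(1+r)^1 + D_2/(1+r)^2 + TV/(1+r)^2
    = 1.72024 + 1.82668 + 34.67362 = 38.22053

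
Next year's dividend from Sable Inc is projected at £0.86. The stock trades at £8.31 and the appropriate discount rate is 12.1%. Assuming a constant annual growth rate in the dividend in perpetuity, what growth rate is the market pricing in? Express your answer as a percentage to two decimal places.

P = D₁/(r−g) ⇒ g = r − D₁/P = 0.121 − £0.86/£8.31 = 0.017510

1.75%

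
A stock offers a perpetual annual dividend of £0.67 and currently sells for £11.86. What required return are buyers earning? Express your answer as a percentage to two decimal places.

P = C/r ⇒ r = C/P = £0.67/£11.86 = 0.056492

5.65%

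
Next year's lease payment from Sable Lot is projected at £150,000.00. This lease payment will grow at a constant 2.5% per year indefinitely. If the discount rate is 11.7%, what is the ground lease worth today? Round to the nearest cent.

£1630434.78

Growing perpetuity: P = D₁ / (r − g) = £150,000.0000 / (0.117 − 0.025) = £1,630,434.78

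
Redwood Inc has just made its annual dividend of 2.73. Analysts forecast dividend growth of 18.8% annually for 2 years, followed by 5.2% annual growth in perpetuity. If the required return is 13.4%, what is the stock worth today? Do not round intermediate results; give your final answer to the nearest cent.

44.30

D_1 = 3.24324
D_2 = 3.85297
Terminal value at year 2: TV = D_2×(1+g_2)/(r−g_2) = 4.05332/0.082 = 49.43077
P_0 = D_1/(1+r)^1 + D_2/(1+r)^2 + TV/(1+r)^2
    = 2.86000 + 2.99619 + 38.43893 = 44.29512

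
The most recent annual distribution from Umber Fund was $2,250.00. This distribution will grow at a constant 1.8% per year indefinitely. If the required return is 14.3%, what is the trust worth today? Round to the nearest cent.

$18324.00

D₁ = D₀ × (1 + g) = $2,250.00 × 1.018 = $2,290.5000
Growing perpetuity: P = D₁ / (r − g) = $2,290.5000 / (0.143 − 0.018) = $18,324.00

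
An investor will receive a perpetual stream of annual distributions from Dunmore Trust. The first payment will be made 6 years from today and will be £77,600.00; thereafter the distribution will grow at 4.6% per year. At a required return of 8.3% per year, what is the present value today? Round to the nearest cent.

Value at end of year 5: C₁ / (r − g) = £77,600.00 / (0.083 − 0.046) = £2,097,297.2973
Discount to today: PV = £2,097,297.2973 / (1 + 0.083)^5 = £2,097,297.2973 / 1.489849 = £1,407,724.65

£1407724.65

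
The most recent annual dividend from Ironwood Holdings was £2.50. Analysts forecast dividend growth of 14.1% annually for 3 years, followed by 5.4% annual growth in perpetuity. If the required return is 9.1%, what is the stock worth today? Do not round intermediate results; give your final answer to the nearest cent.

£89.67

D_1 = 2.85250
D_2 = 3.25470
D_3 = 3.71362
Terminal value at year 3: TV = D_3×(1+g_2)/(r−g_2) = 3.91415/0.037 = 105.78786
P_0 = D_1/(1+r)^1 + D_2/(1+r)^2 + D_3/(1+r)^3 + TV/(1+r)^3
    = 2.61457 + 2.73440 + 2.85971 + 81.46322 = 89.67191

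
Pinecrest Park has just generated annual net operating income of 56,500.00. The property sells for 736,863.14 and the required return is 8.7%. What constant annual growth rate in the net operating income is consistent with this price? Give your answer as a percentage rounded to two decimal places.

P = D₀(1+g)/(r−g) ⇒ P(r−g) = D₀(1+g) ⇒ g(P+D₀) = P·r − D₀
g = (P·r − D₀)/(P + D₀) = (736,863.14×0.087 − 56,500.00) / (736,863.14 + 56,500.00) = 0.009588

0.96%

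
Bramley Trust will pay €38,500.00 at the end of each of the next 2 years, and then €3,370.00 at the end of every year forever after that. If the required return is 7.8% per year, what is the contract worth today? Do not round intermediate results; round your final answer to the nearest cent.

PV of 2-year annuity: €38,500.00 × [1 − (1+0.078)^−2] / 0.078 = 68844.42089
Perpetuity value at year 2: €3,370.00 / 0.078 = 43205.12821
PV of perpetuity: 43205.12821 / (1+0.078)^2 = 37179.00617
Total PV = 68844.42089 + 37179.00617 = 106023.42705

€106023.43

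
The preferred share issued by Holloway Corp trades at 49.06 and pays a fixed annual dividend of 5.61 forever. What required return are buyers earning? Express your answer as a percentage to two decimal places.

P = C/r ⇒ r = C/P = 5.61/49.06 = 0.114350

11.43%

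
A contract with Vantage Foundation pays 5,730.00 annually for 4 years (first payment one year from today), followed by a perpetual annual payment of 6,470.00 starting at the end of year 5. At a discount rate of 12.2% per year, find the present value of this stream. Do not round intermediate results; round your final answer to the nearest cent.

50794.58

PV of 4-year annuity: 5,730.00 × [1 − (1+0.122)^−4] / 0.122 = 17330.95534
Perpetuity value at year 4: 6,470.00 / 0.122 = 53032.78689
PV of perpetuity: 53032.78689 / (1+0.122)^4 = 33463.62789
Total PV = 17330.95534 + 33463.62789 = 50794.58323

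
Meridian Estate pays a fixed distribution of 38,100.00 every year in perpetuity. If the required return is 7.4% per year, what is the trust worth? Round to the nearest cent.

514864.86

Level perpetuity: PV = C / r = 38,100.00 / 0.074 = 514,864.86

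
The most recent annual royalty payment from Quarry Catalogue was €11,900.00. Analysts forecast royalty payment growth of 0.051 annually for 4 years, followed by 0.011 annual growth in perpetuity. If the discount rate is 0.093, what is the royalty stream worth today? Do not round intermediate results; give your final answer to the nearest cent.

€168633.40

D_1 = 12506.90000
D_2 = 13144.75190
D_3 = 13815.13425
D_4 = 14519.70609
Terminal value at year 4: TV = D_4×(1+g_2)/(r−g_2) = 14679.42286/0.082 = 179017.35196
P_0 = D_1/(1+r)^1 + D_2/(1+r)^2 + D_3/(1+r)^3 + D_4/(1+r)^4 + TV/(1+r)^4
    = 11442.72644 + 11003.02424 + 10580.21818 + 10173.65902 + 125433.77157 = 168633.39944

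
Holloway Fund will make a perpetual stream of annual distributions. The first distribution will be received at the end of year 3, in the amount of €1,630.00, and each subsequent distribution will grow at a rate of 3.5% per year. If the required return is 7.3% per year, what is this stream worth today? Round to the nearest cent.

€37256.72

Value at end of year 2: C₁ / (r − g) = €1,630.00 / (0.073 − 0.035) = €42,894.7368
Discount to today: PV = €42,894.7368 / (1 + 0.073)^2 = €42,894.7368 / 1.151329 = €37,256.72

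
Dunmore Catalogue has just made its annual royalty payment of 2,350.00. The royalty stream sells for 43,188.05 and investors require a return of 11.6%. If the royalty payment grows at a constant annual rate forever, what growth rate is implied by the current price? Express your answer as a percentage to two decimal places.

5.84%

P = D₀(1+g)/(r−g) ⇒ P(r−g) = D₀(1+g) ⇒ g(P+D₀) = P·r − D₀
g = (P·r − D₀)/(P + D₀) = (43,188.05×0.116 − 2,350.00) / (43,188.05 + 2,350.00) = 0.058409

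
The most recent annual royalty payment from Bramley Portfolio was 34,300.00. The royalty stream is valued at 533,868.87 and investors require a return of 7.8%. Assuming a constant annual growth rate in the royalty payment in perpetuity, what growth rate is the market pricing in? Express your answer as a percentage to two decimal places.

1.29%

P = D₀(1+g)/(r−g) ⇒ P(r−g) = D₀(1+g) ⇒ g(P+D₀) = P·r − D₀
g = (P·r − D₀)/(P + D₀) = (533,868.87×0.078 − 34,300.00) / (533,868.87 + 34,300.00) = 0.012922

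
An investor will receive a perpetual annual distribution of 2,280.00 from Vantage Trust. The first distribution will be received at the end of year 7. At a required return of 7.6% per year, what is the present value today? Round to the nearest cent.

Value at end of year 6: C / r = 2,280.00 / 0.076 = 30,000.0000
Discount to today: PV = 30,000.0000 / (1 + 0.076)^6 = 30,000.0000 / 1.551935 = 19,330.70

19330.70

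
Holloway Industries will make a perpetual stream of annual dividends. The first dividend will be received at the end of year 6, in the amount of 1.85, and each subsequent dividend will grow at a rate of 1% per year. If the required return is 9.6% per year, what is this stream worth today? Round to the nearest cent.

13.60

Value at end of year 5: C₁ / (r − g) = 1.85 / (0.096 − 0.01) = 21.5116
Discount to today: PV = 21.5116 / (1 + 0.096)^5 = 21.5116 / 1.581440 = 13.60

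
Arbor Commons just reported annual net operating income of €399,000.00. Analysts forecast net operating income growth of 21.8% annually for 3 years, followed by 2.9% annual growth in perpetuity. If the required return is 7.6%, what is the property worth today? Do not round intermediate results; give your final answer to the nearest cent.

€14212199.94

D_1 = 485982.00000
D_2 = 591926.07600
D_3 = 720965.96057
Terminal value at year 3: TV = D_3×(1+g_2)/(r−g_2) = 741873.97342/0.047 = 15784552.62605
P_0 = D_1/(1+r)^1 + D_2/(1+r)^2 + D_3/(1+r)^3 + TV/(1+r)^3
    = 451656.13383 + 511261.31134 + 578732.59964 + 12670549.89428 = 14212199.93909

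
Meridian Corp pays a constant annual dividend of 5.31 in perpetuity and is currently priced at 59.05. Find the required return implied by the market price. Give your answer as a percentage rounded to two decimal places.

P = C/r ⇒ r = C/P = 5.31/59.05 = 0.089924

8.99%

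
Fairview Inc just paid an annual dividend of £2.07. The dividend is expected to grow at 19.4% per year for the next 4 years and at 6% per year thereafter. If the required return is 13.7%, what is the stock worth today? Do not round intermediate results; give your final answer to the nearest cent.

£44.03

D_1 = 2.47158
D_2 = 2.95107
D_3 = 3.52357
D_4 = 4.20715
Terminal value at year 4: TV = D_4×(1+g_2)/(r−g_2) = 4.45958/0.077 = 57.91656
P_0 = D_1/(1+r)^1 + D_2/(1+r)^2 + D_3/(1+r)^3 + D_4/(1+r)^4 + TV/(1+r)^4
    = 2.17377 + 2.28275 + 2.39719 + 2.51736 + 34.65460 = 44.02567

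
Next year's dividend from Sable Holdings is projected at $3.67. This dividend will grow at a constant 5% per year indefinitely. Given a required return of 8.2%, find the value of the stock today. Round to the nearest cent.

$114.69

Growing perpetuity: P = D₁ / (r − g) = $3.6700 / (0.082 − 0.05) = $114.69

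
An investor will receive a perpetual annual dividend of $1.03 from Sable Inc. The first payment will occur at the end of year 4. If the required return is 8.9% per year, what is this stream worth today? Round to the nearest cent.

Value at end of year 3: C / r = $1.03 / 0.089 = $11.5730
Discount to today: PV = $11.5730 / (1 + 0.089)^3 = $11.5730 / 1.291468 = $8.96

$8.96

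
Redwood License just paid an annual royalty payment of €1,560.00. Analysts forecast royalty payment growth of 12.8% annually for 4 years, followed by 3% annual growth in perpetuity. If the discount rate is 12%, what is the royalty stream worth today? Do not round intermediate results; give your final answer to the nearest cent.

D_1 = 1759.68000
D_2 = 1984.91904
D_3 = 2238.98868
D_4 = 2525.57923
Terminal value at year 4: TV = D_4×(1+g_2)/(r−g_2) = 2601.34660/0.09 = 28903.85116
P_0 = D_1/(1+r)^1 + D_2/(1+r)^2 + D_3/(1+r)^3 + D_4/(1+r)^4 + TV/(1+r)^4
    = 1571.14286 + 1582.36531 + 1593.66792 + 1605.05126 + 18368.91995 = 24721.14729

€24721.15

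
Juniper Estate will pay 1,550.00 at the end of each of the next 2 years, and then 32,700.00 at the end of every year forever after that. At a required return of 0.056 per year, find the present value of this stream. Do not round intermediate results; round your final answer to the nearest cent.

PV of 2-year annuity: 1,550.00 × [1 − (1+0.056)^−2] / 0.056 = 2857.76802
Perpetuity value at year 2: 32,700.00 / 0.056 = 583928.57143
PV of perpetuity: 583928.57143 / (1+0.056)^2 = 523638.88479
Total PV = 2857.76802 + 523638.88479 = 526496.65281

526496.65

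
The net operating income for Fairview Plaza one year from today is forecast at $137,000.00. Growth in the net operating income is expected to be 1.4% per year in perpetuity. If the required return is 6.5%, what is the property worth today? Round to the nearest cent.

$2686274.51

Growing perpetuity: P = D₁ / (r − g) = $137,000.0000 / (0.065 − 0.014) = $2,686,274.51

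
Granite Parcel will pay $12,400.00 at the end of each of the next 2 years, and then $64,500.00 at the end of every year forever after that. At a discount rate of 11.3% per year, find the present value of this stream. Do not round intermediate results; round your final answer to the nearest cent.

PV of 2-year annuity: $12,400.00 × [1 − (1+0.113)^−2] / 0.113 = 21150.99748
Perpetuity value at year 2: $64,500.00 / 0.113 = 570796.46018
PV of perpetuity: 570796.46018 / (1+0.113)^2 = 460777.15876
Total PV = 21150.99748 + 460777.15876 = 481928.15624

$481928.16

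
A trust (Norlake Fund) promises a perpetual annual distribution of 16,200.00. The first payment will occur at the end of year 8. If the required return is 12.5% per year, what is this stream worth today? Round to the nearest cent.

56824.73

Value at end of year 7: C / r = 16,200.00 / 0.125 = 129,600.0000
Discount to today: PV = 129,600.0000 / (1 + 0.125)^7 = 129,600.0000 / 2.280697 = 56,824.73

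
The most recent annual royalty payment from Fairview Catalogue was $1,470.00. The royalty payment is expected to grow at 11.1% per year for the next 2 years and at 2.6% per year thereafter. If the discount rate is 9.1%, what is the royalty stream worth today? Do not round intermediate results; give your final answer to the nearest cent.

D_1 = 1633.17000
D_2 = 1814.45187
Terminal value at year 2: TV = D_2×(1+g_2)/(r−g_2) = 1861.62762/0.065 = 28640.42490
P_0 = D_1/(1+r)^1 + D_2/(1+r)^2 + TV/(1+r)^2
    = 1496.94775 + 1524.38951 + 24061.90211 = 27083.23937

$27083.24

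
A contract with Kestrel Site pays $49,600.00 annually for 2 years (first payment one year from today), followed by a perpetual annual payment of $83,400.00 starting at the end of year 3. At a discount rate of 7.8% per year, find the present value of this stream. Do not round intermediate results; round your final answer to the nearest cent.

PV of 2-year annuity: $49,600.00 × [1 − (1+0.078)^−2] / 0.078 = 88693.07210
Perpetuity value at year 2: $83,400.00 / 0.078 = 1069230.76923
PV of perpetuity: 1069230.76923 / (1+0.078)^2 = 920097.66009
Total PV = 88693.07210 + 920097.66009 = 1008790.73219

$1008790.73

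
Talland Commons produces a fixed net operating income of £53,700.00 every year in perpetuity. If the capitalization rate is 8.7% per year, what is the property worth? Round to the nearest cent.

£617241.38

Level perpetuity: PV = C / r = £53,700.00 / 0.087 = £617,241.38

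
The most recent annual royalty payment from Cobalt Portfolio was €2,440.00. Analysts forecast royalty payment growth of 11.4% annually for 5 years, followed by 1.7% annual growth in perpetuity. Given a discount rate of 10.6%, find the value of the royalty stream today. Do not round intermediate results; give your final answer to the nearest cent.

€41372.18

D_1 = 2718.16000
D_2 = 3028.03024
D_3 = 3373.22569
D_4 = 3757.77342
D_5 = 4186.15959
Terminal value at year 5: TV = D_5×(1+g_2)/(r−g_2) = 4257.32430/0.089 = 47835.10447
P_0 = D_1/(1+r)^1 + D_2/(1+r)^2 + D_3/(1+r)^3 + D_4/(1+r)^4 + D_5/(1+r)^5 + TV/(1+r)^5
    = 2457.64919 + 2475.42603 + 2493.33147 + 2511.36641 + 2529.53181 + 28904.87476 = 41372.17967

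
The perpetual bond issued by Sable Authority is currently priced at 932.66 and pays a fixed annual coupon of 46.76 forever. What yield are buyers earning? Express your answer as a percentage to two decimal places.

P = C/r ⇒ r = C/P = 46.76/932.66 = 0.050136

5.01%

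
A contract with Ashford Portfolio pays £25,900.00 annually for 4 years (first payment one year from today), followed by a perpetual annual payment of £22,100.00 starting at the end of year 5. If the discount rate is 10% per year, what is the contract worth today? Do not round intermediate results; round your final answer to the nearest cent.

PV of 4-year annuity: £25,900.00 × [1 − (1+0.1)^−4] / 0.1 = 82099.51506
Perpetuity value at year 4: £22,100.00 / 0.1 = 221000.00000
PV of perpetuity: 221000.00000 / (1+0.1)^4 = 150945.97364
Total PV = 82099.51506 + 150945.97364 = 233045.48870

£233045.49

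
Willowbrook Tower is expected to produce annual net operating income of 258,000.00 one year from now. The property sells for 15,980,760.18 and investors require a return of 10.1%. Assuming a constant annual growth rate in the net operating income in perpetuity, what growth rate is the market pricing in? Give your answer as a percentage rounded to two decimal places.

8.49%

P = D₁/(r−g) ⇒ g = r − D₁/P = 0.101 − 258,000.00/15,980,760.18 = 0.084856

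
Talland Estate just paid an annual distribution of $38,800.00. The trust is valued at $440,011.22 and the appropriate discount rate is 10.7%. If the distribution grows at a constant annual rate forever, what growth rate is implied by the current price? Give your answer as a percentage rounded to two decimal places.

1.73%

P = D₀(1+g)/(r−g) ⇒ P(r−g) = D₀(1+g) ⇒ g(P+D₀) = P·r − D₀
g = (P·r − D₀)/(P + D₀) = ($440,011.22×0.107 − $38,800.00) / ($440,011.22 + $38,800.00) = 0.017295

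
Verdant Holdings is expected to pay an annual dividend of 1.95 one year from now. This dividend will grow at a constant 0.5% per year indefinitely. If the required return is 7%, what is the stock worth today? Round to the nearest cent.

Growing perpetuity: P = D₁ / (r − g) = 1.9500 / (0.07 − 0.005) = 30.00

30.00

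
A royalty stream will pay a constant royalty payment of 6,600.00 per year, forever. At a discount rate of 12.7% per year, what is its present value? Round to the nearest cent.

51968.50

Level perpetuity: PV = C / r = 6,600.00 / 0.127 = 51,968.50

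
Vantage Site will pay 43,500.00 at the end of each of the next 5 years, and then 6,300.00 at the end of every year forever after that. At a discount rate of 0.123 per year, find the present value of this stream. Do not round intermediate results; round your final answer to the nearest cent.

PV of 5-year annuity: 43,500.00 × [1 − (1+0.123)^−5] / 0.123 = 155649.33883
Perpetuity value at year 5: 6,300.00 / 0.123 = 51219.51220
PV of perpetuity: 51219.51220 / (1+0.123)^5 = 28677.19416
Total PV = 155649.33883 + 28677.19416 = 184326.53299

184326.53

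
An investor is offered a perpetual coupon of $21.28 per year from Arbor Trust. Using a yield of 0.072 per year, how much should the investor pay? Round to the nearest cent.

Level perpetuity: PV = C / r = $21.28 / 0.072 = $295.56

$295.56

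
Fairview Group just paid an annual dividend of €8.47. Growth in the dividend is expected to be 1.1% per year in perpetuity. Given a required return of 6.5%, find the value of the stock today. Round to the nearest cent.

€158.58

D₁ = D₀ × (1 + g) = €8.47 × 1.011 = €8.5632
Growing perpetuity: P = D₁ / (r − g) = €8.5632 / (0.065 − 0.011) = €158.58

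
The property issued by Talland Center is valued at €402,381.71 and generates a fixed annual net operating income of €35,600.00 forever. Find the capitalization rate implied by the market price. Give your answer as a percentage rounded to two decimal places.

8.85%

P = C/r ⇒ r = C/P = €35,600.00/€402,381.71 = 0.088473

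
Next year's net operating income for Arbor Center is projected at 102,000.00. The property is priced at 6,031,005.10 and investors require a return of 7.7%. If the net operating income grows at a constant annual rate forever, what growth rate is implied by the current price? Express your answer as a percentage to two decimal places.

P = D₁/(r−g) ⇒ g = r − D₁/P = 0.077 − 102,000.00/6,031,005.10 = 0.060087

6.01%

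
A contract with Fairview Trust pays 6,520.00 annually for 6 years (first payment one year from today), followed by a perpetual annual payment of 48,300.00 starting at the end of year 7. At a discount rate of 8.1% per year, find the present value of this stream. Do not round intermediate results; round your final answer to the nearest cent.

PV of 6-year annuity: 6,520.00 × [1 − (1+0.081)^−6] / 0.081 = 30049.95538
Perpetuity value at year 6: 48,300.00 / 0.081 = 596296.29630
PV of perpetuity: 596296.29630 / (1+0.081)^6 = 373686.96428
Total PV = 30049.95538 + 373686.96428 = 403736.91965

403736.92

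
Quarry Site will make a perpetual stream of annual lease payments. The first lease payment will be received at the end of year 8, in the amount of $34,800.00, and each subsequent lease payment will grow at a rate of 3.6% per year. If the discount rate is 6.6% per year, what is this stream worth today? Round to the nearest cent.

Value at end of year 7: C₁ / (r − g) = $34,800.00 / (0.066 − 0.036) = $1,160,000.0000
Discount to today: PV = $1,160,000.0000 / (1 + 0.066)^7 = $1,160,000.0000 / 1.564229 = $741,579.23

$741579.23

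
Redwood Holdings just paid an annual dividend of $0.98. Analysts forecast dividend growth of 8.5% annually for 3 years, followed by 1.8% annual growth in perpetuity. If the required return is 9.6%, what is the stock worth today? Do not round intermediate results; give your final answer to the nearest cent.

D_1 = 1.06330
D_2 = 1.15368
D_3 = 1.25174
Terminal value at year 3: TV = D_3×(1+g_2)/(r−g_2) = 1.27427/0.078 = 16.33686
P_0 = D_1/(1+r)^1 + D_2/(1+r)^2 + D_3/(1+r)^3 + TV/(1+r)^3
    = 0.97016 + 0.96043 + 0.95079 + 12.40900 = 15.29038

$15.29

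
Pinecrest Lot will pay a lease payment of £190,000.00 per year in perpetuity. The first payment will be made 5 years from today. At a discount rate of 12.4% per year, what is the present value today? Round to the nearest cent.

£959989.92

Value at end of year 4: C / r = £190,000.00 / 0.124 = £1,532,258.0645
Discount to today: PV = £1,532,258.0645 / (1 + 0.124)^4 = £1,532,258.0645 / 1.596119 = £959,989.92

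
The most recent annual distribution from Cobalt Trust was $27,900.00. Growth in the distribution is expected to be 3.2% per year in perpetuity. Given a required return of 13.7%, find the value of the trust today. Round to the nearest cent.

$274217.14

D₁ = D₀ × (1 + g) = $27,900.00 × 1.032 = $28,792.8000
Growing perpetuity: P = D₁ / (r − g) = $28,792.8000 / (0.137 − 0.032) = $274,217.14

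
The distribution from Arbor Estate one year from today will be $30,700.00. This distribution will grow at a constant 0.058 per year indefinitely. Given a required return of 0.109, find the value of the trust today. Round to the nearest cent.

$601960.78

Growing perpetuity: P = D₁ / (r − g) = $30,700.0000 / (0.109 − 0.058) = $601,960.78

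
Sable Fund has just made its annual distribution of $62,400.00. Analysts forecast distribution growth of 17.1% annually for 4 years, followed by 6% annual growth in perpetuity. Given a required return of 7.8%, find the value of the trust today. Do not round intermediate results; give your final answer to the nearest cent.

D_1 = 73070.40000
D_2 = 85565.43840
D_3 = 100197.12837
D_4 = 117330.83732
Terminal value at year 4: TV = D_4×(1+g_2)/(r−g_2) = 124370.68756/0.018 = 6909482.64200
P_0 = D_1/(1+r)^1 + D_2/(1+r)^2 + D_3/(1+r)^3 + D_4/(1+r)^4 + TV/(1+r)^4
    = 67783.30241 + 73631.02702 + 79983.23992 + 86883.46378 + 5116470.64454 = 5424751.67767

$5424751.68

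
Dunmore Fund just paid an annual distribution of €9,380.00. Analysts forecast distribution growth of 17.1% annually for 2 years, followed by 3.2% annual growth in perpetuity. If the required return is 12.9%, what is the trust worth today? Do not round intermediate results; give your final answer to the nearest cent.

D_1 = 10983.98000
D_2 = 12862.24058
Terminal value at year 2: TV = D_2×(1+g_2)/(r−g_2) = 13273.83228/0.097 = 136843.63174
P_0 = D_1/(1+r)^1 + D_2/(1+r)^2 + TV/(1+r)^2
    = 9728.94597 + 10090.87310 + 107358.56742 = 127178.38649

€127178.39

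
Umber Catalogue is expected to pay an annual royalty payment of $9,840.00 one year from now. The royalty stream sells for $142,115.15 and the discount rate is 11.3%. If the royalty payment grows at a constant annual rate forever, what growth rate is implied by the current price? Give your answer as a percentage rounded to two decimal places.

4.38%

P = D₁/(r−g) ⇒ g = r − D₁/P = 0.113 − $9,840.00/$142,115.15 = 0.043760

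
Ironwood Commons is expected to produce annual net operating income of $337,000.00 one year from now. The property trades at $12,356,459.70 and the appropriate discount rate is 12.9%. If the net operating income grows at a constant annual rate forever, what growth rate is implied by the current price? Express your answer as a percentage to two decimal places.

10.17%

P = D₁/(r−g) ⇒ g = r − D₁/P = 0.129 − $337,000.00/$12,356,459.70 = 0.101727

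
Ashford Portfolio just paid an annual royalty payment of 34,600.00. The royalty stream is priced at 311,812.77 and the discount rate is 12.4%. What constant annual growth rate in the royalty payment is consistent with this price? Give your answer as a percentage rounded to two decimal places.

1.17%

P = D₀(1+g)/(r−g) ⇒ P(r−g) = D₀(1+g) ⇒ g(P+D₀) = P·r − D₀
g = (P·r − D₀)/(P + D₀) = (311,812.77×0.124 − 34,600.00) / (311,812.77 + 34,600.00) = 0.011734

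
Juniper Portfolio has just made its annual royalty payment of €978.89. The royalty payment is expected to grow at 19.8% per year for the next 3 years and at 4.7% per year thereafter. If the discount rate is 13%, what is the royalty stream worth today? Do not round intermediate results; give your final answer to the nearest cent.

€18018.73

D_1 = 1172.71022
D_2 = 1404.90684
D_3 = 1683.07840
Terminal value at year 3: TV = D_3×(1+g_2)/(r−g_2) = 1762.18308/0.083 = 21231.12149
P_0 = D_1/(1+r)^1 + D_2/(1+r)^2 + D_3/(1+r)^3 + TV/(1+r)^3
    = 1037.79665 + 1100.24813 + 1166.45776 + 14714.23219 = 18018.73474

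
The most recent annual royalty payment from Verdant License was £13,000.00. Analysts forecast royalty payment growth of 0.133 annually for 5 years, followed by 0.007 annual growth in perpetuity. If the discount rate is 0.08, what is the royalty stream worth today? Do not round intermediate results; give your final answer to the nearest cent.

D_1 = 14729.00000
D_2 = 16687.95700
D_3 = 18907.45528
D_4 = 21422.14683
D_5 = 24271.29236
Terminal value at year 5: TV = D_5×(1+g_2)/(r−g_2) = 24441.19141/0.073 = 334810.84122
P_0 = D_1/(1+r)^1 + D_2/(1+r)^2 + D_3/(1+r)^3 + D_4/(1+r)^4 + D_5/(1+r)^5 + TV/(1+r)^5
    = 13637.96296 + 14307.23337 + 15009.34760 + 15745.91743 + 16518.63375 + 227866.63272 = 303085.72783

£303085.73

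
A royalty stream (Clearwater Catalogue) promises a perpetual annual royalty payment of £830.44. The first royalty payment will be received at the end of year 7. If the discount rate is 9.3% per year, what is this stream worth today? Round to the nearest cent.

£5237.26

Value at end of year 6: C / r = £830.44 / 0.093 = £8,929.4624
Discount to today: PV = £8,929.4624 / (1 + 0.093)^6 = £8,929.4624 / 1.704987 = £5,237.26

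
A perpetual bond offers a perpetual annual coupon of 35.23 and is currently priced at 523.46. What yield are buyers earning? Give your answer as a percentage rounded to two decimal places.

P = C/r ⇒ r = C/P = 35.23/523.46 = 0.067302

6.73%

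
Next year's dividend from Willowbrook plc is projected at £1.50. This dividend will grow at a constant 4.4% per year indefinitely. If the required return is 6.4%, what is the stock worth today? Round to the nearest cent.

£75.00

Growing perpetuity: P = D₁ / (r − g) = £1.5000 / (0.064 − 0.044) = £75.00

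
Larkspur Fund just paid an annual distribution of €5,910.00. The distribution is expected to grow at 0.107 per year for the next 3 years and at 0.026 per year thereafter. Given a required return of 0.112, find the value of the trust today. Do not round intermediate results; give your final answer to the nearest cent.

D_1 = 6542.37000
D_2 = 7242.40359
D_3 = 8017.34077
Terminal value at year 3: TV = D_3×(1+g_2)/(r−g_2) = 8225.79163/0.086 = 95648.73993
P_0 = D_1/(1+r)^1 + D_2/(1+r)^2 + D_3/(1+r)^3 + TV/(1+r)^3
    = 5883.42626 + 5856.97200 + 5830.63670 + 69560.85177 = 87131.88674

€87131.89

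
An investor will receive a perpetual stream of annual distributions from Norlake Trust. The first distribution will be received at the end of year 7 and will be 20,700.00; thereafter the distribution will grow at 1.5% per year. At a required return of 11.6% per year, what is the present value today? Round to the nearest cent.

106087.40

Value at end of year 6: C₁ / (r − g) = 20,700.00 / (0.116 − 0.015) = 204,950.4950
Discount to today: PV = 204,950.4950 / (1 + 0.116)^6 = 204,950.4950 / 1.931902 = 106,087.40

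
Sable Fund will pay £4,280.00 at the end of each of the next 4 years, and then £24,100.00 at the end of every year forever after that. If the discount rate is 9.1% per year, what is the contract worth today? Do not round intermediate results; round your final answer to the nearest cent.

£200764.61

PV of 4-year annuity: £4,280.00 × [1 − (1+0.091)^−4] / 0.091 = 13835.62031
Perpetuity value at year 4: £24,100.00 / 0.091 = 264835.16484
PV of perpetuity: 264835.16484 / (1+0.091)^4 = 186928.98504
Total PV = 13835.62031 + 186928.98504 = 200764.60535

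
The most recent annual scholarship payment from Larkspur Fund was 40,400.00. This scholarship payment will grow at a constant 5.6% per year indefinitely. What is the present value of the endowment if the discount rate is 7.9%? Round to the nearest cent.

1854886.96

D₁ = D₀ × (1 + g) = 40,400.00 × 1.056 = 42,662.4000
Growing perpetuity: P = D₁ / (r − g) = 42,662.4000 / (0.079 − 0.056) = 1,854,886.96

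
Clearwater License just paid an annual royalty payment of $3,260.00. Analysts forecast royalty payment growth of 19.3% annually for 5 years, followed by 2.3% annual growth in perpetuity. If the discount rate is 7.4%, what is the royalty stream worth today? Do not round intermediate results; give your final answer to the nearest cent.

D_1 = 3889.18000
D_2 = 4639.79174
D_3 = 5535.27155
D_4 = 6603.57895
D_5 = 7878.06969
Terminal value at year 5: TV = D_5×(1+g_2)/(r−g_2) = 8059.26530/0.051 = 158024.80971
P_0 = D_1/(1+r)^1 + D_2/(1+r)^2 + D_3/(1+r)^3 + D_4/(1+r)^4 + D_5/(1+r)^5 + TV/(1+r)^5
    = 3621.21043 + 4022.44324 + 4468.13295 + 4963.20541 + 5513.13226 + 110586.94717 = 133175.07146

$133175.07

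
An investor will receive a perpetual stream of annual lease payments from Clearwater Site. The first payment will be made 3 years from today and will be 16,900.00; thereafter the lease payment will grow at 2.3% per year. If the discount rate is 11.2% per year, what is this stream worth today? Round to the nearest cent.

153563.19

Value at end of year 2: C₁ / (r − g) = 16,900.00 / (0.112 − 0.023) = 189,887.6404
Discount to today: PV = 189,887.6404 / (1 + 0.112)^2 = 189,887.6404 / 1.236544 = 153,563.19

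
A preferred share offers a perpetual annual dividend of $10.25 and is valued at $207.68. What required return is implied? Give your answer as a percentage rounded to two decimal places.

P = C/r ⇒ r = C/P = $10.25/$207.68 = 0.049355

4.94%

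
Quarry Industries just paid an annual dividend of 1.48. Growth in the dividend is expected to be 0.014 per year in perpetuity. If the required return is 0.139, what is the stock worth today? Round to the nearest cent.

D₁ = D₀ × (1 + g) = 1.48 × 1.014 = 1.5007
Growing perpetuity: P = D₁ / (r − g) = 1.5007 / (0.139 − 0.014) = 12.01

12.01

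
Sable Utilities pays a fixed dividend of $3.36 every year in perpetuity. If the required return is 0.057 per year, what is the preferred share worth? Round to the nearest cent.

$58.95

Level perpetuity: PV = C / r = $3.36 / 0.057 = $58.95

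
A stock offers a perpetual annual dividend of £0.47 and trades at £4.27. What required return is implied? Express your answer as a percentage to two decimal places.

11.01%

P = C/r ⇒ r = C/P = £0.47/£4.27 = 0.110070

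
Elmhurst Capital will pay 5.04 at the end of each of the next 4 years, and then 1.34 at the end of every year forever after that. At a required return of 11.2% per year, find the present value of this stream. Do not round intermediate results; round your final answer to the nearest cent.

PV of 4-year annuity: 5.04 × [1 − (1+0.112)^−4] / 0.112 = 15.56979
Perpetuity value at year 4: 1.34 / 0.112 = 11.96429
PV of perpetuity: 11.96429 / (1+0.112)^4 = 7.82470
Total PV = 15.56979 + 7.82470 = 23.39449

23.39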